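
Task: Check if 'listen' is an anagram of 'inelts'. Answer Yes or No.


Sorted letters of 'listen': 'eilnst'
Sorted letters of 'inelts': 'eilnst'
They match.

Yes


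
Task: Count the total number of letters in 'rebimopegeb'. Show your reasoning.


Spell out 'rebimopegeb' and number each letter: r(1), e(2), b(3), i(4), m(5), o(6), p(7), e(8), g(9), e(10), b(11). Total: 11 letters.

11


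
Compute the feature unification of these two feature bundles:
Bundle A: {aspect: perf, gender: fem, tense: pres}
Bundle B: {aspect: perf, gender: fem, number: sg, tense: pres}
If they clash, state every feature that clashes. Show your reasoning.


Compare features:
aspect: A=perf vs B=perf -> unified: perf
gender: A=fem vs B=fem -> unified: fem
number: A=_ vs B=sg -> unified: sg
tense: A=pres vs B=pres -> unified: pres
No clashes found.

Unified: {aspect: perf, gender: fem, number: sg, tense: pres}


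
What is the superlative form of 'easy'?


Apply superlative formation (consonant + y: change y to i, add -est): 'easy' -> 'easiest'.

easiest


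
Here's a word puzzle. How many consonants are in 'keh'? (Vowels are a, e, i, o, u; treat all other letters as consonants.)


Consonants in 'keh': k, h = 2 consonants.

2


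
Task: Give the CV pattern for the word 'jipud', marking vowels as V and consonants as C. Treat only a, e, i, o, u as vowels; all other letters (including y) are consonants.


Letter mapping: j = C, i = V, p = C, u = V, d = C.

CVCVC


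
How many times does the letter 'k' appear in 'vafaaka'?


Letter 'k' in 'vafaaka': found at position(s) 6 = 1 occurrence(s).

1


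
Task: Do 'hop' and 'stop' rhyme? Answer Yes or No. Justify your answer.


Rime (stressed vowel + following sounds) of 'hop': -op = /ɒp/
Rime of 'stop': -op = /ɒp/
/ɒp/ and /ɒp/ are the same ending sound, so the words rhyme.

Yes


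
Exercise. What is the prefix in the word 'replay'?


The word 'replay' = 're' (prefix) + 'play' (root). The prefix is 're'.

re


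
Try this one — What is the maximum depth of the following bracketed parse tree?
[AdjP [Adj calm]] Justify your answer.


Count bracket nesting levels:
'[' at pos 0: depth = 1
'[' at pos 6: depth = 2
Maximum depth reached: 2

2


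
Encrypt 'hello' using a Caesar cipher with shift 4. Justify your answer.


Shift each letter by 4: h -> l, e -> i, l -> p, l -> p, o -> s. Result: 'lipps'.

lipps


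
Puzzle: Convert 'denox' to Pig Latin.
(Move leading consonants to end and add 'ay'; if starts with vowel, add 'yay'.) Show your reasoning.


'denox': move consonant cluster 'd' to end and add 'ay': 'enoxday'.

enoxday


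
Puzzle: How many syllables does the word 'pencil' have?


Break 'pencil' into syllables: pen-cil -> pen | cil = 2 syllables

2 syllables


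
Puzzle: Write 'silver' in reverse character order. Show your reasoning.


Reverse 'silver' character by character: 'revlis'.

revlis


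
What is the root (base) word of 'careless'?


Remove suffix '-less' from 'careless' to get root 'care'.

care


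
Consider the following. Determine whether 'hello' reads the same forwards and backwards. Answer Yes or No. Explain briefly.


Forward: 'hello'
Reversed: 'olleh'
They differ.

No


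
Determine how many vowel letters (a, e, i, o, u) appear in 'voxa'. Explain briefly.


Vowels in 'voxa': o, a = 2 vowels.

2


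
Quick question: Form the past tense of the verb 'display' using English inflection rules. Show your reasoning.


Apply rule: Add -ed. 'display' becomes 'displayed'.

displayed


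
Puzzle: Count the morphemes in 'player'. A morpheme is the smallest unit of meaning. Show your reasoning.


Decomposition: play (root) + -er (suffix) = 2 morpheme(s)

2 morphemes


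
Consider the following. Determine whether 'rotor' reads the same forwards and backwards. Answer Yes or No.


Forward: 'rotor'
Reversed: 'rotor'
They are identical.

Yes


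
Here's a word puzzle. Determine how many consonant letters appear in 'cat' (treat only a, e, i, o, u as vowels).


Consonants in 'cat': c, t = 2 consonants.

2


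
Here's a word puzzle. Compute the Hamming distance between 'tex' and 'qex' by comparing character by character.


Alignment:
Position 1: 't' vs 'q' = DIFFER
Position 2: 'e' vs 'e' = match
Position 3: 'x' vs 'x' = match
Total differences: 1

1


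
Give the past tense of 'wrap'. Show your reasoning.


Apply rule: Double final consonant and add -ed. 'wrap' becomes 'wrapped'.

wrapped


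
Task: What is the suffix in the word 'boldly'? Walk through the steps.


The word 'boldly' = 'bold' (root) + '-ly' (suffix). The suffix is '-ly'.

ly


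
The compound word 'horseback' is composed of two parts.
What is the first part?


Split 'horseback' into 'horse' + 'back'. The first part is 'horse'.

horse


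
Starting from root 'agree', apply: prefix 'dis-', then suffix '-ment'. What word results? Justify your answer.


Step 1: Add prefix 'dis-' to 'agree' = 'disagree'
Step 2: Add suffix '-ment' to 'disagree' = 'disagreement'

disagreement


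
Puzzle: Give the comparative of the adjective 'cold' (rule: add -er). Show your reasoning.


Apply comparative formation (add -er): 'cold' -> 'colder'.

colder


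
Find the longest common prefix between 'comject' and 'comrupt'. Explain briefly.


Compare from the start: 3 characters match: 'com'. Mismatch at position 4: 'j' vs 'r'.

com


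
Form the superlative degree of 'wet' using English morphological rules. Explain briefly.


Apply superlative formation (double final consonant, add -est): 'wet' -> 'wettest'.

wettest


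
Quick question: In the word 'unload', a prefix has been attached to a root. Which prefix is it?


The word 'unload' = 'un' (prefix) + 'load' (root). The prefix is 'un'.

un


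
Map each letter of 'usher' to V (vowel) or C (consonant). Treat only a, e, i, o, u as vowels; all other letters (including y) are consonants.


Letter mapping: u = V, s = C, h = C, e = V, r = C.

VCCVC


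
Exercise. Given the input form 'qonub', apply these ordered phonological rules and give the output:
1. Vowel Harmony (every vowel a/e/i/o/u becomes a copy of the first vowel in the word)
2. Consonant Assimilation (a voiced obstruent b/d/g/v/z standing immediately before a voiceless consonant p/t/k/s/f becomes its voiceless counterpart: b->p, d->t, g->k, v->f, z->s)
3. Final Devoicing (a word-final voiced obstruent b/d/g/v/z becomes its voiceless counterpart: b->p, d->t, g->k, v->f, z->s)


Starting form: 'qonub'
Rule 1: Vowel Harmony: all vowels become 'o' (matching first vowel). 'qonub' -> 'qonob'
Rule 2: Consonant Assimilation: no voiced obstruent (b/d/g/v/z) stands immediately before a voiceless consonant (p/t/k/s/f). No change.
Rule 3: Final Devoicing: word-final voiced obstruent 'b' becomes voiceless 'p'. 'qonob' -> 'qonop'
Final form: 'qonop'

qonop


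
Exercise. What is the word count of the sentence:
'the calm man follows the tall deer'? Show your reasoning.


Split into words: the | calm | man | follows | the | tall | deer = 7 words.

7


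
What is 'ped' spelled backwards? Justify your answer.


Reverse 'ped' character by character: 'dep'.

dep


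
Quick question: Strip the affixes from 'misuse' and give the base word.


Remove prefix 'mis' from 'misuse' to get root 'use'.

use


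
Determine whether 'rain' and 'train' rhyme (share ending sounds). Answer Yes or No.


Rime (stressed vowel + following sounds) of 'rain': -ain = /eɪn/
Rime of 'train': -ain = /eɪn/
/eɪn/ and /eɪn/ are the same ending sound, so the words rhyme.

Yes


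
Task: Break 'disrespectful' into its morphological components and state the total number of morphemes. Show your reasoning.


Step 1: Identify prefix: 'dis' (meaning: not/apart)
Step 2: Identify root: 'respect'
Step 3: Identify suffix(es): 'ful'
Decomposition: dis- (prefix: not/apart) + respect (root) + -ful (suffix: full of)
Total morphemes: 3

3 morphemes (dis- (prefix: not/apart) + respect (root) + -ful (suffix: full of))


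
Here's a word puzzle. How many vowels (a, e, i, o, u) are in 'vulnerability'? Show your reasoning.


Vowels in 'vulnerability': u, e, a, i, i = 5 vowels.

5


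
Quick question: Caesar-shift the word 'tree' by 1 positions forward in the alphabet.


Shift each letter by 1: t -> u, r -> s, e -> f, e -> f. Result: 'usff'.

usff


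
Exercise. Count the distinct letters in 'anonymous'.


Unique letters in 'anonymous': {a, m, n, o, s, u, y} = 7 distinct letters.

7


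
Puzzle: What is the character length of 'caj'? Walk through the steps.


Spell out 'caj' and number each letter: c(1), a(2), j(3). Total: 3 letters.

3


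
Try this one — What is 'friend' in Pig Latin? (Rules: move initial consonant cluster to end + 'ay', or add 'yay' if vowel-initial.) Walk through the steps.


'friend': move consonant cluster 'fr' to end and add 'ay': 'iendfray'.

iendfray


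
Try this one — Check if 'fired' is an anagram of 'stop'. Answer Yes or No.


Sorted letters of 'fired': 'defir'
Sorted letters of 'stop': 'opst'
They do not match.

No


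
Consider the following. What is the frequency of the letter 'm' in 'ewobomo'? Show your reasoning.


Letter 'm' in 'ewobomo': found at position(s) 6 = 1 occurrence(s).

1


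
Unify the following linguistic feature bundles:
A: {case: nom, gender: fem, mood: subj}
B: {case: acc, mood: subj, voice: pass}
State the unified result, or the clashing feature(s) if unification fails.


Compare features:
case: A=nom vs B=acc -> CLASH
gender: A=fem vs B=_ -> unified: fem
mood: A=subj vs B=subj -> unified: subj
voice: A=_ vs B=pass -> unified: pass
Clash detected on feature 'case' (nom vs acc); unification fails.

CLASH on 'case' (nom vs acc)


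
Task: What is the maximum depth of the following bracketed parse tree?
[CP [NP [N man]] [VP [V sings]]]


Count bracket nesting levels:
'[' at pos 0: depth = 1
'[' at pos 4: depth = 2
'[' at pos 8: depth = 3
'[' at pos 17: depth = 2
'[' at pos 21: depth = 3
Maximum depth reached: 3

3


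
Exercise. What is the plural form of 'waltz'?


Apply rule: Add -es (sibilant/fricative ending). 'waltz' becomes 'waltzes'.

waltzes


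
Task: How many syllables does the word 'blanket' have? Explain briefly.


Break 'blanket' into syllables: blan-ket -> blan | ket = 2 syllables

2 syllables


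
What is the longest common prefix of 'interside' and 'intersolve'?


Compare from the start: 6 characters match: 'inters'. Mismatch at position 7: 'i' vs 'o'.

inters


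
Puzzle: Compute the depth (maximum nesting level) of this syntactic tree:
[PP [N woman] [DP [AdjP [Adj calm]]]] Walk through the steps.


Count bracket nesting levels:
'[' at pos 0: depth = 1
'[' at pos 4: depth = 2
'[' at pos 14: depth = 2
'[' at pos 18: depth = 3
'[' at pos 24: depth = 4
Maximum depth reached: 4

4


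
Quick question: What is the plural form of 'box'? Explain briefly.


Apply rule: Add -es (sibilant/fricative ending). 'box' becomes 'boxes'.

boxes


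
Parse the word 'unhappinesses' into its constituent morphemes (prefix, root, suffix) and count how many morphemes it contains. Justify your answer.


Step 1: Identify prefix: 'un' (meaning: not/reverse)
Step 2: Identify root: 'happy'
Step 3: Identify suffix(es): 'ness, es'
Decomposition: un- (prefix: not/reverse) + happy (root) + -ness (suffix: state of) + -es (plural)
Total morphemes: 4

4 morphemes (un- (prefix: not/reverse) + happy (root) + -ness (suffix: state of) + -es (plural))


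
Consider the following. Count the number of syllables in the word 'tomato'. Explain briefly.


Break 'tomato' into syllables: to-ma-to -> to | ma | to = 3 syllables

3 syllables


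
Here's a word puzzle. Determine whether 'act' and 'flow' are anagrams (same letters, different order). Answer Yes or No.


Sorted letters of 'act': 'act'
Sorted letters of 'flow': 'flow'
They do not match.

No


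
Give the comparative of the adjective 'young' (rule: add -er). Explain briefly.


Apply comparative formation (add -er): 'young' -> 'younger'.

younger


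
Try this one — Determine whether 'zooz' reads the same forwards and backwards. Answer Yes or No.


Forward: 'zooz'
Reversed: 'zooz'
They are identical.

Yes


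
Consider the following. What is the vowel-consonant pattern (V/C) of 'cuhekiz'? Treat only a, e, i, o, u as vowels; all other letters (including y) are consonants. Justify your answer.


Letter mapping: c = C, u = V, h = C, e = V, k = C, i = V, z = C.

CVCVCVC


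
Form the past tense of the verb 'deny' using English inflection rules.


Apply rule: Change -y to -ied. 'deny' becomes 'denied'.

denied


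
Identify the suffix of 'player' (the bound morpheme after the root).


The word 'player' = 'play' (root) + '-er' (suffix). The suffix is '-er'.

er


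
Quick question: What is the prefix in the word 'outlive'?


The word 'outlive' = 'out' (prefix) + 'live' (root). The prefix is 'out'.

out


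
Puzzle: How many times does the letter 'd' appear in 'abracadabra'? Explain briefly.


Letter 'd' in 'abracadabra': found at position(s) 7 = 1 occurrence(s).

1


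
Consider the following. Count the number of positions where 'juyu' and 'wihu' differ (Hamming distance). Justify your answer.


Alignment:
Position 1: 'j' vs 'w' = DIFFER
Position 2: 'u' vs 'i' = DIFFER
Position 3: 'y' vs 'h' = DIFFER
Position 4: 'u' vs 'u' = match
Total differences: 3

3


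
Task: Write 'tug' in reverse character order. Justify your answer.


Reverse 'tug' character by character: 'gut'.

gut


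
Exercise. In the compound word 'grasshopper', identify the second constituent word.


Split 'grasshopper' into 'grass' + 'hopper'. The second part is 'hopper'.

hopper


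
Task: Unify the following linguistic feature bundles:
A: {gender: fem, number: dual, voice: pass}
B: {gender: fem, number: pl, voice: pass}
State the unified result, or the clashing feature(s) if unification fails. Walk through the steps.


Compare features:
gender: A=fem vs B=fem -> unified: fem
number: A=dual vs B=pl -> CLASH
voice: A=pass vs B=pass -> unified: pass
Clash detected on feature 'number' (dual vs pl); unification fails.

CLASH on 'number' (dual vs pl)


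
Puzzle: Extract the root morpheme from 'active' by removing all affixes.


Remove suffix '-ive' from 'active' to get root 'act'.

act


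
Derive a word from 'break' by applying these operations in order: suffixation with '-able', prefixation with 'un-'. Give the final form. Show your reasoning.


Step 1: Add suffix '-able' to 'break' = 'breakable'
Step 2: Add prefix 'un-' to 'breakable' = 'unbreakable'

unbreakable


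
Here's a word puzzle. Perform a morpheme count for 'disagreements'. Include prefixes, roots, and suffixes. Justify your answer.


Decomposition: dis- (prefix) + agree (root) + -ment (suffix) + -s (plural) = 4 morpheme(s)

4 morphemes


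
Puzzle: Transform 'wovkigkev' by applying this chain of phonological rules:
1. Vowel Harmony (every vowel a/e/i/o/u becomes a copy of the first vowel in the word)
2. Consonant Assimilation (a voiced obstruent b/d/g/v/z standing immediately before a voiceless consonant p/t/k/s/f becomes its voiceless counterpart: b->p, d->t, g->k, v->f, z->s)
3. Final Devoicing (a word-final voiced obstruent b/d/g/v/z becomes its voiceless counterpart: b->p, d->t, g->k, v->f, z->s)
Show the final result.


Starting form: 'wovkigkev'
Rule 1: Vowel Harmony: all vowels become 'o' (matching first vowel). 'wovkigkev' -> 'wovkogkov'
Rule 2: Consonant Assimilation: voiced obstruent before voiceless consonant becomes voiceless ('vk' -> 'fk', 'gk' -> 'kk'). 'wovkogkov' -> 'wofkokkov'
Rule 3: Final Devoicing: word-final voiced obstruent 'v' becomes voiceless 'f'. 'wofkokkov' -> 'wofkokkof'
Final form: 'wofkokkof'

wofkokkof


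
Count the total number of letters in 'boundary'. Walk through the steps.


Spell out 'boundary' and number each letter: b(1), o(2), u(3), n(4), d(5), a(6), r(7), y(8). Total: 8 letters.

8


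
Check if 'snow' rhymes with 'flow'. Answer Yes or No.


Rime (stressed vowel + following sounds) of 'snow': -ow = /oʊ/
Rime of 'flow': -ow = /oʊ/
/oʊ/ and /oʊ/ are the same ending sound, so the words rhyme.

Yes


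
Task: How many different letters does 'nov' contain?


Unique letters in 'nov': {n, o, v} = 3 distinct letters.

3


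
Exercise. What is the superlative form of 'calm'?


Apply superlative formation (add -est): 'calm' -> 'calmest'.

calmest


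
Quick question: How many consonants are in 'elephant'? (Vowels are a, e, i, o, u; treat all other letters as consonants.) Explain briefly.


Consonants in 'elephant': l, p, h, n, t = 5 consonants.

5


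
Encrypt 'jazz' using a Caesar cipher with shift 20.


Shift each letter by 20: j -> d, a -> u, z -> t, z -> t. Result: 'dutt'.

dutt


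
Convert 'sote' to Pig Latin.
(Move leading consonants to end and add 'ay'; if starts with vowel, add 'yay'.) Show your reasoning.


'sote': move consonant cluster 's' to end and add 'ay': 'otesay'.

otesay


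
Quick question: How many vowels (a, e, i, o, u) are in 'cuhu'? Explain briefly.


Vowels in 'cuhu': u, u = 2 vowels.

2


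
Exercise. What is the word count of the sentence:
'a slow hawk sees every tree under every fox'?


Split into words: a | slow | hawk | sees | every | tree | under | every | fox = 9 words.

9


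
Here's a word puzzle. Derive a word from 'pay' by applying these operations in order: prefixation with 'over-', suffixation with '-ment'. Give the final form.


Step 1: Add prefix 'over-' to 'pay' = 'overpay'
Step 2: Add suffix '-ment' to 'overpay' = 'overpayment'

overpayment


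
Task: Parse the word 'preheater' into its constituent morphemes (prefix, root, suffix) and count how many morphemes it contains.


Step 1: Identify prefix: 'pre' (meaning: before)
Step 2: Identify root: 'heat'
Step 3: Identify suffix(es): 'er'
Decomposition: pre- (prefix: before) + heat (root) + -er (suffix: one who)
Total morphemes: 3

3 morphemes (pre- (prefix: before) + heat (root) + -er (suffix: one who))


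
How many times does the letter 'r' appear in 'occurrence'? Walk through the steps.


Letter 'r' in 'occurrence': found at position(s) 5, 6 = 2 occurrence(s).

2


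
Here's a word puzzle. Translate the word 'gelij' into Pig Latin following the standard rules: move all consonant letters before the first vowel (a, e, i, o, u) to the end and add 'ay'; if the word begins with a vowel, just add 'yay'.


'gelij': move consonant cluster 'g' to end and add 'ay': 'elijgay'.

elijgay


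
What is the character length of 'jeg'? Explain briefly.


Spell out 'jeg' and number each letter: j(1), e(2), g(3). Total: 3 letters.

3


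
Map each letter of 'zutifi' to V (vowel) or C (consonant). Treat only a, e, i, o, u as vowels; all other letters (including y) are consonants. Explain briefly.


Letter mapping: z = C, u = V, t = C, i = V, f = C, i = V.

CVCVCV


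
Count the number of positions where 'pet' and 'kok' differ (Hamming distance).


Alignment:
Position 1: 'p' vs 'k' = DIFFER
Position 2: 'e' vs 'o' = DIFFER
Position 3: 't' vs 'k' = DIFFER
Total differences: 3

3


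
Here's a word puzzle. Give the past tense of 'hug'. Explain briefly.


Apply rule: Double final consonant and add -ed. 'hug' becomes 'hugged'.

hugged


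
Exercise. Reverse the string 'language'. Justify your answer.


Reverse 'language' character by character: 'egaugnal'.

egaugnal


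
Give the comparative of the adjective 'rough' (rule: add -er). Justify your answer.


Apply comparative formation (add -er): 'rough' -> 'rougher'.

rougher


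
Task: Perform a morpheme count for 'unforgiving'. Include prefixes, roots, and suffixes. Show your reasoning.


Decomposition: un- (prefix) + forgive (root) + -ing (suffix) = 3 morpheme(s)

3 morphemes


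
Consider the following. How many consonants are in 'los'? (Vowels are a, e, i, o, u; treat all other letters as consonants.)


Consonants in 'los': l, s = 2 consonants.

2


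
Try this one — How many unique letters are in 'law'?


Unique letters in 'law': {a, l, w} = 3 distinct letters.

3


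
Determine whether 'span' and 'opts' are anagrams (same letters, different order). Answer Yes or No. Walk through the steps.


Sorted letters of 'span': 'anps'
Sorted letters of 'opts': 'opst'
They do not match.

No


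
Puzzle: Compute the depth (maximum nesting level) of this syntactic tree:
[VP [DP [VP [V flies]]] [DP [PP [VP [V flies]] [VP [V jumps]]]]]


Count bracket nesting levels:
'[' at pos 0: depth = 1
'[' at pos 4: depth = 2
'[' at pos 8: depth = 3
'[' at pos 12: depth = 4
'[' at pos 24: depth = 2
'[' at pos 28: depth = 3
'[' at pos 32: depth = 4
'[' at pos 36: depth = 5
'[' at pos 47: depth = 4
'[' at pos 51: depth = 5
Maximum depth reached: 5

5


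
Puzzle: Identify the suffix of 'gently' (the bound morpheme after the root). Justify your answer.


The word 'gently' = 'gentle' (root) + '-ly' (suffix). The suffix is '-ly'.

ly


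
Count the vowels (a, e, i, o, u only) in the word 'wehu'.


Vowels in 'wehu': e, u = 2 vowels.

2


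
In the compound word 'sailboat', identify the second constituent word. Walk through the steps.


Split 'sailboat' into 'sail' + 'boat'. The second part is 'boat'.

boat


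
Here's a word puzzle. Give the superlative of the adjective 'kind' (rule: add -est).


Apply superlative formation (add -est): 'kind' -> 'kindest'.

kindest


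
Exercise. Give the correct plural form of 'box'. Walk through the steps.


Apply rule: Add -es (sibilant/fricative ending). 'box' becomes 'boxes'.

boxes


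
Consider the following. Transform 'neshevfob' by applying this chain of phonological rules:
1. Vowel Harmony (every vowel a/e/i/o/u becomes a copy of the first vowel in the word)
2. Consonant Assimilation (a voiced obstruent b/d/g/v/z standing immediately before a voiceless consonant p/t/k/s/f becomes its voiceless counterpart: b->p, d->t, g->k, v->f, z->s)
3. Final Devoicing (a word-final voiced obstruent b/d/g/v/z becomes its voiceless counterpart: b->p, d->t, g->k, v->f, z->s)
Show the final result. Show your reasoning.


Starting form: 'neshevfob'
Rule 1: Vowel Harmony: all vowels become 'e' (matching first vowel). 'neshevfob' -> 'neshevfeb'
Rule 2: Consonant Assimilation: voiced obstruent before voiceless consonant becomes voiceless ('vf' -> 'ff'). 'neshevfeb' -> 'nesheffeb'
Rule 3: Final Devoicing: word-final voiced obstruent 'b' becomes voiceless 'p'. 'nesheffeb' -> 'nesheffep'
Final form: 'nesheffep'

nesheffep


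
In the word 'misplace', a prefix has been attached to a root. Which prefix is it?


The word 'misplace' = 'mis' (prefix) + 'place' (root). The prefix is 'mis'.

mis


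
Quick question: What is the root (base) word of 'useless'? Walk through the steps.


Remove suffix '-less' from 'useless' to get root 'use'.

use


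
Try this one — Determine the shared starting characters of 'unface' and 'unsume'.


Compare from the start: 2 characters match: 'un'. Mismatch at position 3: 'f' vs 's'.

un


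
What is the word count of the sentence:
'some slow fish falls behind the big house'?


Split into words: some | slow | fish | falls | behind | the | big | house = 8 words.

8


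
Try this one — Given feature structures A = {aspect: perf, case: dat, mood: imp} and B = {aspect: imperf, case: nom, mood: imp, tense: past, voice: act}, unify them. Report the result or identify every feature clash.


Compare features:
aspect: A=perf vs B=imperf -> CLASH
case: A=dat vs B=nom -> CLASH
mood: A=imp vs B=imp -> unified: imp
tense: A=_ vs B=past -> unified: past
voice: A=_ vs B=act -> unified: act
Clashes detected on features 'aspect' (perf vs imperf) and 'case' (dat vs nom); unification fails.

CLASH on 'aspect' (perf vs imperf) and 'case' (dat vs nom)


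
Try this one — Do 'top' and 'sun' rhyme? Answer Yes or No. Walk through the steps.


Rime (stressed vowel + following sounds) of 'top': -op = /ɒp/
Rime of 'sun': -un = /ʌn/
/ɒp/ and /ʌn/ are different ending sounds, so the words do not rhyme.

No


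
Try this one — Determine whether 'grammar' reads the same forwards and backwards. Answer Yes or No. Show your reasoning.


Forward: 'grammar'
Reversed: 'rammarg'
They differ.

No


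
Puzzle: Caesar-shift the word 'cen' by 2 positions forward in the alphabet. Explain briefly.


Shift each letter by 2: c -> e, e -> g, n -> p. Result: 'egp'.

egp


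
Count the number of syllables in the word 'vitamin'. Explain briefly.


Break 'vitamin' into syllables: vi-ta-min -> vi | ta | min = 3 syllables

3 syllables


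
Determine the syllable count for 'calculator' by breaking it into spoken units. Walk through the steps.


Break 'calculator' into syllables: cal-cu-la-tor -> cal | cu | la | tor = 4 syllables

4 syllables


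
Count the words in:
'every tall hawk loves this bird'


Split into words: every | tall | hawk | loves | this | bird = 6 words.

6


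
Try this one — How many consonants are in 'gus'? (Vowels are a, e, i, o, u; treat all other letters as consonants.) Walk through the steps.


Consonants in 'gus': g, s = 2 consonants.

2


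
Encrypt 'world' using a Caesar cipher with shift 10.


Shift each letter by 10: w -> g, o -> y, r -> b, l -> v, d -> n. Result: 'gybvn'.

gybvn


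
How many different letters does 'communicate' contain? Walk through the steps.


Unique letters in 'communicate': {a, c, e, i, m, n, o, t, u} = 9 distinct letters.

9


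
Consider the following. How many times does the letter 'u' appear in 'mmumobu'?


Letter 'u' in 'mmumobu': found at position(s) 3, 7 = 2 occurrence(s).

2


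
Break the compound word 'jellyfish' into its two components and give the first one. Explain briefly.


Split 'jellyfish' into 'jelly' + 'fish'. The first part is 'jelly'.

jelly


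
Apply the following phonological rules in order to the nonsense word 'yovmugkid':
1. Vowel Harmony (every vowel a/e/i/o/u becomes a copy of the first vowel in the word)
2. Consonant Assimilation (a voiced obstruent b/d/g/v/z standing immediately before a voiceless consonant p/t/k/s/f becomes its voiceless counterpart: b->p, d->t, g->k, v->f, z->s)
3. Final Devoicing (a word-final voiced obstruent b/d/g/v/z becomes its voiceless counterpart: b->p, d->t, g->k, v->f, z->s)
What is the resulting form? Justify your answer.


Starting form: 'yovmugkid'
Rule 1: Vowel Harmony: all vowels become 'o' (matching first vowel). 'yovmugkid' -> 'yovmogkod'
Rule 2: Consonant Assimilation: voiced obstruent before voiceless consonant becomes voiceless ('gk' -> 'kk'). 'yovmogkod' -> 'yovmokkod'
Rule 3: Final Devoicing: word-final voiced obstruent 'd' becomes voiceless 't'. 'yovmokkod' -> 'yovmokkot'
Final form: 'yovmokkot'

yovmokkot


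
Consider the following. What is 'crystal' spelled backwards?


Reverse 'crystal' character by character: 'latsyrc'.

latsyrc


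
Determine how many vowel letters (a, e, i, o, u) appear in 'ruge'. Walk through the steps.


Vowels in 'ruge': u, e = 2 vowels.

2


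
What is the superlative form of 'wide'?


Apply superlative formation (ends in e: add -st): 'wide' -> 'widest'.

widest


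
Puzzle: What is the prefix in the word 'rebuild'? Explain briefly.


The word 'rebuild' = 're' (prefix) + 'build' (root). The prefix is 're'.

re


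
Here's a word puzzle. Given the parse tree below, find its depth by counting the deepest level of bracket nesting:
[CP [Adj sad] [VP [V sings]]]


Count bracket nesting levels:
'[' at pos 0: depth = 1
'[' at pos 4: depth = 2
'[' at pos 14: depth = 2
'[' at pos 18: depth = 3
Maximum depth reached: 3

3


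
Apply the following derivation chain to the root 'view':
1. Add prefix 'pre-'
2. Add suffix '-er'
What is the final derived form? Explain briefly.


Step 1: Add prefix 'pre-' to 'view' = 'preview'
Step 2: Add suffix '-er' to 'preview' = 'previewer'

previewer


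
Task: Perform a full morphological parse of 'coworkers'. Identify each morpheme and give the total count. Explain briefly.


Step 1: Identify prefix: 'co' (meaning: together)
Step 2: Identify root: 'work'
Step 3: Identify suffix(es): 'er, s'
Decomposition: co- (prefix: together) + work (root) + -er (suffix: one who) + -s (plural)
Total morphemes: 4

4 morphemes (co- (prefix: together) + work (root) + -er (suffix: one who) + -s (plural))


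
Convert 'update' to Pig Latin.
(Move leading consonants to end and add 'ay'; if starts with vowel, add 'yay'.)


'update' starts with a vowel, so add 'yay': 'updateyay'.

updateyay


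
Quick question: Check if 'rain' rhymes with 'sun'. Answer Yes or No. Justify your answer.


Rime (stressed vowel + following sounds) of 'rain': -ain = /eɪn/
Rime of 'sun': -un = /ʌn/
/eɪn/ and /ʌn/ are different ending sounds, so the words do not rhyme.

No


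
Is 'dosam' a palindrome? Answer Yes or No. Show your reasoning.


Forward: 'dosam'
Reversed: 'masod'
They differ.

No


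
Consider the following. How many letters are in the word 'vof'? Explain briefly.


Spell out 'vof' and number each letter: v(1), o(2), f(3). Total: 3 letters.

3


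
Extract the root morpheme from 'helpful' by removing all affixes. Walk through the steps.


Remove suffix '-ful' from 'helpful' to get root 'help'.

help


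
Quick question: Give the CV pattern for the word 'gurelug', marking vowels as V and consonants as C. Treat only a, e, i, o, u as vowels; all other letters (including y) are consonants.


Letter mapping: g = C, u = V, r = C, e = V, l = C, u = V, g = C.

CVCVCVC


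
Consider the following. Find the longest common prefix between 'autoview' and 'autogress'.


Compare from the start: 4 characters match: 'auto'. Mismatch at position 5: 'v' vs 'g'.

auto


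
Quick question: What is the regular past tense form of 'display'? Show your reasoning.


Apply rule: Add -ed. 'display' becomes 'displayed'.

displayed


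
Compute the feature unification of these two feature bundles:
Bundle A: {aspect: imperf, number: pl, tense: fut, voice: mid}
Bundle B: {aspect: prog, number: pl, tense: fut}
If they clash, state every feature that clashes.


Compare features:
aspect: A=imperf vs B=prog -> CLASH
number: A=pl vs B=pl -> unified: pl
tense: A=fut vs B=fut -> unified: fut
voice: A=mid vs B=_ -> unified: mid
Clash detected on feature 'aspect' (imperf vs prog); unification fails.

CLASH on 'aspect' (imperf vs prog)


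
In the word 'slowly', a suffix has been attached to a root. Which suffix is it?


The word 'slowly' = 'slow' (root) + '-ly' (suffix). The suffix is '-ly'.

ly


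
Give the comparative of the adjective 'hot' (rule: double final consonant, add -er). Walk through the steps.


Apply comparative formation (double final consonant, add -er): 'hot' -> 'hotter'.

hotter


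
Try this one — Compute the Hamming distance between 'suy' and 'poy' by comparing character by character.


Alignment:
Position 1: 's' vs 'p' = DIFFER
Position 2: 'u' vs 'o' = DIFFER
Position 3: 'y' vs 'y' = match
Total differences: 2

2


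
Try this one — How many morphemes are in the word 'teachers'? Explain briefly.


Decomposition: teach (root) + -er (suffix) + -s (plural) = 3 morpheme(s)

3 morphemes


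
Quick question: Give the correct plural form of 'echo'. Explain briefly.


Apply rule: Add -es (consonant + o). 'echo' becomes 'echoes'.

echoes


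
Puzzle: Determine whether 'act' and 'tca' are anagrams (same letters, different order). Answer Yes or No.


Sorted letters of 'act': 'act'
Sorted letters of 'tca': 'act'
They match.

Yes


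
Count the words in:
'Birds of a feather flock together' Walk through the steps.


Split into words: Birds | of | a | feather | flock | together = 6 words.

6


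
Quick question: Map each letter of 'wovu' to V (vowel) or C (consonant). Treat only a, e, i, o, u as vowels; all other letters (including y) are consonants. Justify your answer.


Letter mapping: w = C, o = V, v = C, u = V.

CVCV


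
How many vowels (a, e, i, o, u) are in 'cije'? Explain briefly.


Vowels in 'cije': i, e = 2 vowels.

2


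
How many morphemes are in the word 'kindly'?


Decomposition: kind (root) + -ly (suffix) = 2 morpheme(s)

2 morphemes


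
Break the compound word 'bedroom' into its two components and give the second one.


Split 'bedroom' into 'bed' + 'room'. The second part is 'room'.

room


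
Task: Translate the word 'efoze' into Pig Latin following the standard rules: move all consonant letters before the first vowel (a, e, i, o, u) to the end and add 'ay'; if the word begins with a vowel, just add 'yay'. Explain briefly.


'efoze' starts with a vowel, so add 'yay': 'efozeyay'.

efozeyay


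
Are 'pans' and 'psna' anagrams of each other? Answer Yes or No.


Sorted letters of 'pans': 'anps'
Sorted letters of 'psna': 'anps'
They match.

Yes


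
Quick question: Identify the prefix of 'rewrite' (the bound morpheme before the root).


The word 'rewrite' = 're' (prefix) + 'write' (root). The prefix is 're'.

re


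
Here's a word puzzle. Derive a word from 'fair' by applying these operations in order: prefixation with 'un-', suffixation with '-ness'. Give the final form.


Step 1: Add prefix 'un-' to 'fair' = 'unfair'
Step 2: Add suffix '-ness' to 'unfair' = 'unfairness'

unfairness


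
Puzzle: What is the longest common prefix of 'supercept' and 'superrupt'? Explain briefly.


Compare from the start: 5 characters match: 'super'. Mismatch at position 6: 'c' vs 'r'.

super


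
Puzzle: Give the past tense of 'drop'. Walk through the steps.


Apply rule: Double final consonant and add -ed. 'drop' becomes 'dropped'.

dropped


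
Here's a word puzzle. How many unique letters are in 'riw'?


Unique letters in 'riw': {i, r, w} = 3 distinct letters.

3


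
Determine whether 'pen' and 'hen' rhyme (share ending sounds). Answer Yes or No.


Rime (stressed vowel + following sounds) of 'pen': -en = /ɛn/
Rime of 'hen': -en = /ɛn/
/ɛn/ and /ɛn/ are the same ending sound, so the words rhyme.

Yes


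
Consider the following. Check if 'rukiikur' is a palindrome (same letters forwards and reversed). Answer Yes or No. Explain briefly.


Forward: 'rukiikur'
Reversed: 'rukiikur'
They are identical.

Yes


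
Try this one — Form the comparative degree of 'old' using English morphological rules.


Apply comparative formation (add -er): 'old' -> 'older'.

older


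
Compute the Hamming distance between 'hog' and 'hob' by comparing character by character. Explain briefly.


Alignment:
Position 1: 'h' vs 'h' = match
Position 2: 'o' vs 'o' = match
Position 3: 'g' vs 'b' = DIFFER
Total differences: 1

1


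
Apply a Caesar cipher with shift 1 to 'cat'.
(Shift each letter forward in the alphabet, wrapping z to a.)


Shift each letter by 1: c -> d, a -> b, t -> u. Result: 'dbu'.

dbu


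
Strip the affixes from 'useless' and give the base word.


Remove suffix '-less' from 'useless' to get root 'use'.

use


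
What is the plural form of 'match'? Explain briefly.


Apply rule: Add -es (sibilant/fricative ending). 'match' becomes 'matches'.

matches


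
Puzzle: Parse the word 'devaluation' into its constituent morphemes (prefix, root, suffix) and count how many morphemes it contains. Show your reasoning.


Step 1: Identify prefix: 'de' (meaning: reverse/remove)
Step 2: Identify root: 'value'
Step 3: Identify suffix(es): 'ation'
Decomposition: de- (prefix: reverse/remove) + value (root) + -ation (suffix: act of)
Total morphemes: 3

3 morphemes (de- (prefix: reverse/remove) + value (root) + -ation (suffix: act of))


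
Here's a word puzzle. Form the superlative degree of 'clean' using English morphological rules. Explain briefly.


Apply superlative formation (add -est): 'clean' -> 'cleanest'.

cleanest


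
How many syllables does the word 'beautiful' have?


Break 'beautiful' into syllables: beau-ti-ful -> beau | ti | ful = 3 syllables

3 syllables


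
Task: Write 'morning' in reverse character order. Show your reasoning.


Reverse 'morning' character by character: 'gninrom'.

gninrom


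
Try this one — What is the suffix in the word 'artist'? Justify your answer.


The word 'artist' = 'art' (root) + '-ist' (suffix). The suffix is '-ist'.

ist


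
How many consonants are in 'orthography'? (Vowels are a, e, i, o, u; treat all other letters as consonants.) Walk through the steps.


Consonants in 'orthography': r, t, h, g, r, p, h, y = 8 consonants.

8


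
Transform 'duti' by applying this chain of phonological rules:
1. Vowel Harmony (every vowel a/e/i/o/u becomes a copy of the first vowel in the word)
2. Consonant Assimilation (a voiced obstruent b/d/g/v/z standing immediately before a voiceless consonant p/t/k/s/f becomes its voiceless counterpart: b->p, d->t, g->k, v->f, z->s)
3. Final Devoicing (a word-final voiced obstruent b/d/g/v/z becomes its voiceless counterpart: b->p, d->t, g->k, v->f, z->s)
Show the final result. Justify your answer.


Starting form: 'duti'
Rule 1: Vowel Harmony: all vowels become 'u' (matching first vowel). 'duti' -> 'dutu'
Rule 2: Consonant Assimilation: no voiced obstruent (b/d/g/v/z) stands immediately before a voiceless consonant (p/t/k/s/f). No change.
Rule 3: Final Devoicing: the word ends in the vowel 'u', not a consonant. No change.
Final form: 'dutu'

dutu


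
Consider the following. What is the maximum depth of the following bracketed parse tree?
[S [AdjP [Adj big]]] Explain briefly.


Count bracket nesting levels:
'[' at pos 0: depth = 1
'[' at pos 3: depth = 2
'[' at pos 9: depth = 3
Maximum depth reached: 3

3


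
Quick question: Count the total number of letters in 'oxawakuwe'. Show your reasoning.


Spell out 'oxawakuwe' and number each letter: o(1), x(2), a(3), w(4), a(5), k(6), u(7), w(8), e(9). Total: 9 letters.

9


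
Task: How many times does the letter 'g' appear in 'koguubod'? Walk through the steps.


Letter 'g' in 'koguubod': found at position(s) 3 = 1 occurrence(s).

1


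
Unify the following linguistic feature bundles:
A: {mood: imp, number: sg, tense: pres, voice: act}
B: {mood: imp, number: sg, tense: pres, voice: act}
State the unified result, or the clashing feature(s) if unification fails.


Compare features:
mood: A=imp vs B=imp -> unified: imp
number: A=sg vs B=sg -> unified: sg
tense: A=pres vs B=pres -> unified: pres
voice: A=act vs B=act -> unified: act
No clashes found.

Unified: {mood: imp, number: sg, tense: pres, voice: act}


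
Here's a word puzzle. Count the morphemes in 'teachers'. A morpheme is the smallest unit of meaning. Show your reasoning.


Decomposition: teach (root) + -er (suffix) + -s (plural) = 3 morpheme(s)

3 morphemes


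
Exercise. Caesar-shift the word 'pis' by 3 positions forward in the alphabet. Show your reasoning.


Shift each letter by 3: p -> s, i -> l, s -> v. Result: 'slv'.

slv


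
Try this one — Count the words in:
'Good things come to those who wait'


Split into words: Good | things | come | to | those | who | wait = 7 words.

7


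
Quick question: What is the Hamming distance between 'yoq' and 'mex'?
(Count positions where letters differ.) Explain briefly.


Alignment:
Position 1: 'y' vs 'm' = DIFFER
Position 2: 'o' vs 'e' = DIFFER
Position 3: 'q' vs 'x' = DIFFER
Total differences: 3

3


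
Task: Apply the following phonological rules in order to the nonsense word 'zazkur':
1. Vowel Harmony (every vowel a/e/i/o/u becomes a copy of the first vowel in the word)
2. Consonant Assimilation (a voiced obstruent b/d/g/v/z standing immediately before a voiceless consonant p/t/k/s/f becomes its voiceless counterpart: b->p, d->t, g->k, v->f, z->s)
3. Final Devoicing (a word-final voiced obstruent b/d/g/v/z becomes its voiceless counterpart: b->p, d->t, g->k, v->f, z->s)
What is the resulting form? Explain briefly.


Starting form: 'zazkur'
Rule 1: Vowel Harmony: all vowels become 'a' (matching first vowel). 'zazkur' -> 'zazkar'
Rule 2: Consonant Assimilation: voiced obstruent before voiceless consonant becomes voiceless ('zk' -> 'sk'). 'zazkar' -> 'zaskar'
Rule 3: Final Devoicing: final consonant 'r' is not one of the voiced obstruents b/d/g/v/z. No change.
Final form: 'zaskar'

zaskar
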